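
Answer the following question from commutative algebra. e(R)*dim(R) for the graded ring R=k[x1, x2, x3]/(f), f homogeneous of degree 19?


e(R)=deg(f)=19, dim(R)=3-1=2
e*dim=19*2=38


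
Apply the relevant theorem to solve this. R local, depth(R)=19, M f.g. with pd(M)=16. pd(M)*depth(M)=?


pd+depth=19
depth=19-16=3
pd*depth=16*3=48


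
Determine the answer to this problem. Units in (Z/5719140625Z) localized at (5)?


Local ring = Z/390625Z.
phi(390625) = 5^7*(5-1) = 312500


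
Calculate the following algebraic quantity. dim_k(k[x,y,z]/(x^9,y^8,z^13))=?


Basis: x^iy^jz^k, i<9,j<8,k<13
9*8*13=936


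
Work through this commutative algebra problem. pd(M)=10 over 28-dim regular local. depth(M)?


pd+depth=depth(R)=28
depth=28-10=18


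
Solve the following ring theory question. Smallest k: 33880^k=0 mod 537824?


33880^k mod 537824:
k=1: 33880
k=2: 137984
k=3: 131712
k=4: 76832
k=5: 0
First zero at k = 5


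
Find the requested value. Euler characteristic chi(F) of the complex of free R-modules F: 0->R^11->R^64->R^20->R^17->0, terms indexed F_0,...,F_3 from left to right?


chi = sum (-1)^i * rank:
(-1)^0*11=11
(-1)^1*64=-64
(-1)^2*20=20
(-1)^3*17=-17
chi=-50


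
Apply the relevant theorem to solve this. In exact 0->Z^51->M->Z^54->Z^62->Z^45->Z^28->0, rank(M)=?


Alt sum=0:
(-1)^0*51 + (-1)^1*? + (-1)^2*54 + (-1)^3*62 + (-1)^4*45 + (-1)^5*28=0
rank(M)=60


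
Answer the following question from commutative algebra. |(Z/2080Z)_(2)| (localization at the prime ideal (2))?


2-primary part: 2080=2^5*65
Size=2^5=32


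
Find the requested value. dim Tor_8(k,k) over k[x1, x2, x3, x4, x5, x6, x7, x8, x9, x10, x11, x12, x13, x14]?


Koszul: C(n,i)=C(14,8)=3003


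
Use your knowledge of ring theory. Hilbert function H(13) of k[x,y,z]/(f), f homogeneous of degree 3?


C(15,2)-C(12,2)=105-66=39


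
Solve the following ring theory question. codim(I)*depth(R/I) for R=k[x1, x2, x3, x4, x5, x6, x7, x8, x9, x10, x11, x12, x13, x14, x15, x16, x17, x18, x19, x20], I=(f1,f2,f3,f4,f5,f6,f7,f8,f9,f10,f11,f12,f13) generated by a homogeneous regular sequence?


codim=13, depth=dim(R/I)=20-13=7
Product=13*7=91


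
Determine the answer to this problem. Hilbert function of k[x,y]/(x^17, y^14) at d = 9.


k[x,y], I = (x^17, y^14), d = 9
Need i < 17 and d-i < 14.
Range: 0 <= i <= 9.
H(9) = 10


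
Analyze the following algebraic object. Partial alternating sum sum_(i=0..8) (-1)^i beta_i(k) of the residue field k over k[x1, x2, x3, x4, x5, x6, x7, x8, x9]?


Koszul resolution: beta_i(k)=C(n,i), n=9
sum_(i=0..p) (-1)^i C(n,i) = (-1)^p C(n-1,p)
(-1)^8*C(8,8) = (-1)^8*1 = 1


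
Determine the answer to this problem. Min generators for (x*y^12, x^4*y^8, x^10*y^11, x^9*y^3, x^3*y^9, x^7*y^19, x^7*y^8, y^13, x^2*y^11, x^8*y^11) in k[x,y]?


Remove redundant (divisible by others).
x^8*y^11 redundant.
x^10*y^11 redundant.
x^7*y^19 redundant.
x^7*y^8 redundant.
Min: x^9*y^3, x^4*y^8, x^3*y^9, x^2*y^11, x*y^12, y^13
Count=6


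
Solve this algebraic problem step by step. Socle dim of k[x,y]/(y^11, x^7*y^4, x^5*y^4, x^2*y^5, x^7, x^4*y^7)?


Socle = ann(m) = span of standard monomials u with x*u, y*u in I (staircase corners).
Redundant generators: x^7*y^4, x^4*y^7
Minimal generators: x^7, x^5*y^4, x^2*y^5, y^11
Corners: xy^10, x^4y^4, x^6y^3
Socle dim=3


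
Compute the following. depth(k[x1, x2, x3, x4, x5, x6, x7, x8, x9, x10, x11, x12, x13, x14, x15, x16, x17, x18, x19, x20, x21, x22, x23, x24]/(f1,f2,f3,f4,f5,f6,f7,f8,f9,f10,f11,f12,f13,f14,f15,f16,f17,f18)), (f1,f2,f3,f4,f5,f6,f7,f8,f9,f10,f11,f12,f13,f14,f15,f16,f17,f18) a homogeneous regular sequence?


depth(R)=24
depth(R/I)=24-18=6


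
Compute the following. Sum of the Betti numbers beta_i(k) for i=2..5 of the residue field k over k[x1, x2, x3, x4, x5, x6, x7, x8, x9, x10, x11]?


Koszul resolution: beta_i(k)=C(n,i), n=11
C(11,2)=55, C(11,3)=165, C(11,4)=330, C(11,5)=462
Sum=1012


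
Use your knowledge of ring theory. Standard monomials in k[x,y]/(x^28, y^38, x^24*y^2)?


k[x,y]/I, I = (x^28, y^38, x^24*y^2)
Rect: 28x38=1064. Corner: (28-24)x(38-2)=144.
dim = 1064-144 = 920


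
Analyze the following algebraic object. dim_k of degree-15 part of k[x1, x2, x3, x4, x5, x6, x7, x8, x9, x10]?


C(d+n-1,n-1)=C(24,9)=1307504


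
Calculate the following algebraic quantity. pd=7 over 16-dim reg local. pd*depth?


pd+depth=16
depth=16-7=9
pd*depth=7*9=63


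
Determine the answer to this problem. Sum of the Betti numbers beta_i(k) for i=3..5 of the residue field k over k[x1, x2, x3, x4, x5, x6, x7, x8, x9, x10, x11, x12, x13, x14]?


Koszul resolution: beta_i(k)=C(n,i), n=14
C(14,3)=364, C(14,4)=1001, C(14,5)=2002
Sum=3367


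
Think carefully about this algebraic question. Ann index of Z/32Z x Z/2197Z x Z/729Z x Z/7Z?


Exponent = lcm of the cyclic orders; pairwise coprime => product.
2^5*13^3*3^6*7^1=32*2197*729*7=358761312


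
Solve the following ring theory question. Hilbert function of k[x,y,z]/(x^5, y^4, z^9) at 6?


Need i<5, j<4, k<9 with i+j+k=6.
For each i, j ranges over max(0,6-i-8)..min(3,6-i):
  i=0: j in [0,3] -> 4
  i=1: j in [0,3] -> 4
  i=2: j in [0,3] -> 4
  i=3: j in [0,3] -> 4
  i=4: j in [0,2] -> 3
H(6) = 4+4+4+4+3 = 19


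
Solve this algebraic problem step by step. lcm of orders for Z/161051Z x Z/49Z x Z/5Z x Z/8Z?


Exponent = lcm of the cyclic orders; pairwise coprime => product.
11^5*7^2*5^1*2^3=161051*49*5*8=315659960


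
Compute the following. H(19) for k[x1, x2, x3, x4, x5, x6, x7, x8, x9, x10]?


C(d+n-1,n-1)=C(28,9)=6906900


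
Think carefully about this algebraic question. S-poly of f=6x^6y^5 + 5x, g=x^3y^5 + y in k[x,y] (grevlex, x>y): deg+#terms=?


LT(f)=6x^6y^5, LT(g)=x^3y^5
lcm(LM)=x^6y^5
S(f,g) (scaled by 6 to clear denominators) = 1*f - 6x^3*g = -6x^3y + 5x
2 terms, deg 4.
4+2=6


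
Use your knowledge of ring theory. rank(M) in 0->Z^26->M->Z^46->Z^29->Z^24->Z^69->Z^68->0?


Alt sum=0:
(-1)^0*26 + (-1)^1*? + (-1)^2*46 + (-1)^3*29 + (-1)^4*24 + (-1)^5*69 + (-1)^6*68=0
rank(M)=66


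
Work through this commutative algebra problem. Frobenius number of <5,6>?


gcd(5,6)=1 => F=ab-a-b=5*6-5-6=30-11=19


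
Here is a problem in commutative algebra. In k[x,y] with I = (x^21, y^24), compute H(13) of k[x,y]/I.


k[x,y], I = (x^21, y^24), d = 13
Need i < 21 and d-i < 24.
Range: 0 <= i <= 13.
H(13) = 14


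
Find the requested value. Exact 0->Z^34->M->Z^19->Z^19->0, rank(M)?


Alt sum=0:
(-1)^0*34 + (-1)^1*? + (-1)^2*19 + (-1)^3*19=0
rank(M)=34


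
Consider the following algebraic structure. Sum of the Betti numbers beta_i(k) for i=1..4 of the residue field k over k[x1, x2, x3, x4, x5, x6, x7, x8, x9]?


Koszul resolution: beta_i(k)=C(n,i), n=9
C(9,1)=9, C(9,2)=36, C(9,3)=84, C(9,4)=126
Sum=255


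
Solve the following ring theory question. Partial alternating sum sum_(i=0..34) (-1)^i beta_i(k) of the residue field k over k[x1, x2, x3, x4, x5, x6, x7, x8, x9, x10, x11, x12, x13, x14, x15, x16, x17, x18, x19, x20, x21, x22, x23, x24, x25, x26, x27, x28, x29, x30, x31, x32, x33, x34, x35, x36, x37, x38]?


Koszul resolution: beta_i(k)=C(n,i), n=38
sum_(i=0..p) (-1)^i C(n,i) = (-1)^p C(n-1,p)
(-1)^34*C(37,34) = (-1)^34*7770 = 7770


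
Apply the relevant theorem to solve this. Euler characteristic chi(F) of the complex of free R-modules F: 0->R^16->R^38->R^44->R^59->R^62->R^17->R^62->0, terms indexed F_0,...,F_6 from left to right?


chi = sum (-1)^i * rank:
(-1)^0*16=16
(-1)^1*38=-38
(-1)^2*44=44
(-1)^3*59=-59
(-1)^4*62=62
(-1)^5*17=-17
(-1)^6*62=62
chi=70


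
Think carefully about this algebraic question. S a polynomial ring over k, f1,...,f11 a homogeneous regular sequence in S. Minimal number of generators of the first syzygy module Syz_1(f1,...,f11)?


Regular sequence => Koszul complex is the minimal free resolution.
Syz_1 minimally generated by Koszul relations f_i*e_j - f_j*e_i (i<j): mu(Syz_1) = beta_2 = C(m,2) = m(m-1)/2
m=11
11*10/2 = 55


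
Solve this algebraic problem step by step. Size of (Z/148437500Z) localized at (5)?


5-primary part: 148437500=5^9*76
Size=5^9=1953125


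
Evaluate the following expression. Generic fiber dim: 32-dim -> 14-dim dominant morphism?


dim(fiber)=dim(X)-dim(Y)=32-14=18


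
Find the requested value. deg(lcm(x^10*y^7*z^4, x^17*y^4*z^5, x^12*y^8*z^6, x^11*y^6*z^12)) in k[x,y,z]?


lcm = componentwise max:
x: max(10,17,12,11)=17
y: max(7,4,8,6)=8
z: max(4,5,6,12)=12
Total=17+8+12=37


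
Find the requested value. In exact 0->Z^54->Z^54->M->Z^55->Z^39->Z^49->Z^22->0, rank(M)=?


Alt sum=0:
(-1)^0*54 + (-1)^1*54 + (-1)^2*? + (-1)^3*55 + (-1)^4*39 + (-1)^5*49 + (-1)^6*22=0
rank(M)=43


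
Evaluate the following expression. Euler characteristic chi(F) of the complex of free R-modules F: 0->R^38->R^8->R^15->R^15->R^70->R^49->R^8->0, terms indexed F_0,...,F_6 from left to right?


chi = sum (-1)^i * rank:
(-1)^0*38=38
(-1)^1*8=-8
(-1)^2*15=15
(-1)^3*15=-15
(-1)^4*70=70
(-1)^5*49=-49
(-1)^6*8=8
chi=59


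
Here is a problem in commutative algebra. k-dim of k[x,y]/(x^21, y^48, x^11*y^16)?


k[x,y]/I, I = (x^21, y^48, x^11*y^16)
Rect: 21x48=1008. Corner: (21-11)x(48-16)=320.
dim = 1008-320 = 688


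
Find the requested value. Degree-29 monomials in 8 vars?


C(d+n-1,n-1)=C(36,7)=8347680


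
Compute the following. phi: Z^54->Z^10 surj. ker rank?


rank(ker) = 54-10 = 44


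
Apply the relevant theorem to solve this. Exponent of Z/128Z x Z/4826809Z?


Exponent = lcm of the cyclic orders; pairwise coprime => product.
2^7*13^6=128*4826809=617831552


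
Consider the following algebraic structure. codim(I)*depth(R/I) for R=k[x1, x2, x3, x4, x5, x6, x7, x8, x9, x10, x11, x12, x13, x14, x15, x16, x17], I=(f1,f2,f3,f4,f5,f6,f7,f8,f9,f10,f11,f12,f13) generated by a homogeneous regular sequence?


codim=13, depth=dim(R/I)=17-13=4
Product=13*4=52


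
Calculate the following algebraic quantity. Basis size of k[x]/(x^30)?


Basis: 1,x,...,x^29
dim=30


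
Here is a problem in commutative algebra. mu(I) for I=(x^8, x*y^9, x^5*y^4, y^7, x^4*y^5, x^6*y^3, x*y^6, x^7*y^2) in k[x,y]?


Remove redundant (divisible by others).
x*y^9 redundant.
Min: x^8, x^7*y^2, x^6*y^3, x^5*y^4, x^4*y^5, x*y^6, y^7
Count=7


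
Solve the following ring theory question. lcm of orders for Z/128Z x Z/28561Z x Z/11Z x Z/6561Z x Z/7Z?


Exponent = lcm of the cyclic orders; pairwise coprime => product.
2^7*13^4*11^1*3^8*7^1=128*28561*11*6561*7=1846903234176


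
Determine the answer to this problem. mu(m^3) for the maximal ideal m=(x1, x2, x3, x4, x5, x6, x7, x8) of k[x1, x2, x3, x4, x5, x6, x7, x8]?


Graded Nakayama: mu(m^d) = dim_k (m^d/m^(d+1)) = #degree-3 monomials in 8 vars
C(n+d-1,d)=C(10,3)=120


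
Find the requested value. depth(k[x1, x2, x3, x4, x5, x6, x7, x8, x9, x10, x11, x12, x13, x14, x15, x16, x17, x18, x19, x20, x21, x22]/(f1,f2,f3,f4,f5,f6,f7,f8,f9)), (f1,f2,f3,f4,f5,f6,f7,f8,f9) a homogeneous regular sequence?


depth(R)=22
depth(R/I)=22-9=13


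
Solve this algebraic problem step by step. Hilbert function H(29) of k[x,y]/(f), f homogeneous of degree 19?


H(t)=d for t>=d-1.
d=19, t=29
H(29)=19


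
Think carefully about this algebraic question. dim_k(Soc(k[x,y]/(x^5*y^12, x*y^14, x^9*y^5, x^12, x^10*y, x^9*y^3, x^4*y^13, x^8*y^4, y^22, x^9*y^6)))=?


Socle = ann(m) = span of standard monomials u with x*u, y*u in I (staircase corners).
Redundant generators: x^9*y^6, x^9*y^5
Minimal generators: x^12, x^10*y, x^9*y^3, x^8*y^4, x^5*y^12, x^4*y^13, x*y^14, y^22
Corners: y^21, x^3y^13, x^4y^12, x^7y^11, x^8y^3, x^9y^2, x^11
Socle dim=7


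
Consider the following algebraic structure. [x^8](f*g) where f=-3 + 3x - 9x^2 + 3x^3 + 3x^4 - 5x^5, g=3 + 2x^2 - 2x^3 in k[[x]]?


[x^8] = sum a_i*b_j, i+j=8
  -5*-2=10
Sum=10


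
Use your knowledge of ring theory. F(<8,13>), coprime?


gcd(8,13)=1 => F=ab-a-b=8*13-8-13=104-21=83


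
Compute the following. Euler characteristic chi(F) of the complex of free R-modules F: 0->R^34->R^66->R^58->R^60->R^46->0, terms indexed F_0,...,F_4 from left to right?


chi = sum (-1)^i * rank:
(-1)^0*34=34
(-1)^1*66=-66
(-1)^2*58=58
(-1)^3*60=-60
(-1)^4*46=46
chi=12


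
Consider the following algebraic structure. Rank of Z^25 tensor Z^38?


rank(M(x)N) = rank(M)*rank(N)
25*38 = 950


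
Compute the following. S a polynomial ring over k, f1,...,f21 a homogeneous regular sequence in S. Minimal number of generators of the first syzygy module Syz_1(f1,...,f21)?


Regular sequence => Koszul complex is the minimal free resolution.
Syz_1 minimally generated by Koszul relations f_i*e_j - f_j*e_i (i<j): mu(Syz_1) = beta_2 = C(m,2) = m(m-1)/2
m=21
21*20/2 = 210


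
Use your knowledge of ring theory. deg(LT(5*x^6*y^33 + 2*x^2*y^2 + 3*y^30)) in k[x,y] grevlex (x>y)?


LT: 5*x^6*y^33
deg_x=6, deg_y=33
Total=6+33=39


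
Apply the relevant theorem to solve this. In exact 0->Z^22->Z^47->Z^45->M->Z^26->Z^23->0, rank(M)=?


Alt sum=0:
(-1)^0*22 + (-1)^1*47 + (-1)^2*45 + (-1)^3*? + (-1)^4*26 + (-1)^5*23=0
rank(M)=23


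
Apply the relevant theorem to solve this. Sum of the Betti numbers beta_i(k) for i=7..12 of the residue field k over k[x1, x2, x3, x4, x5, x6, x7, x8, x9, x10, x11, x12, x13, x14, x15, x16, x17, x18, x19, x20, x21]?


Koszul resolution: beta_i(k)=C(n,i), n=21
C(21,7)=116280, C(21,8)=203490, C(21,9)=293930, C(21,10)=352716, C(21,11)=352716, C(21,12)=293930
Sum=1613062


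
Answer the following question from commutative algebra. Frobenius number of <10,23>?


gcd(10,23)=1 => F=ab-a-b=10*23-10-23=230-33=197


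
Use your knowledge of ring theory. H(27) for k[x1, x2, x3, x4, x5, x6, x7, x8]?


C(d+n-1,n-1)=C(34,7)=5379616


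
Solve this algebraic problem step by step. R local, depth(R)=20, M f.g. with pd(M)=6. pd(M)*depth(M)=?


pd+depth=20
depth=20-6=14
pd*depth=6*14=84


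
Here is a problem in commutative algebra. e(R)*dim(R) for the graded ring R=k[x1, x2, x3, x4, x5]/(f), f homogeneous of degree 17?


e(R)=deg(f)=17, dim(R)=5-1=4
e*dim=17*4=68


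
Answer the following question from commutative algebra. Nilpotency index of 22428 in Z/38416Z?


22428^k mod 38416:
k=1: 22428
k=2: 34496
k=3: 16464
k=4: 0
First zero at k = 4


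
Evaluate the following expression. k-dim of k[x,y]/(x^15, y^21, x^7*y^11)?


k[x,y]/I, I = (x^15, y^21, x^7*y^11)
Rect: 15x21=315. Corner: (15-7)x(21-11)=80.
dim = 315-80 = 235


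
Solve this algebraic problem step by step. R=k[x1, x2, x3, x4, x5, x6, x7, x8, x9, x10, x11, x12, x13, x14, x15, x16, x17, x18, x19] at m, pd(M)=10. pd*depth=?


pd+depth=19
depth=19-10=9
pd*depth=10*9=90


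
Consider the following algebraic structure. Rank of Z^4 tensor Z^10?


rank(M(x)N) = rank(M)*rank(N)
4*10 = 40


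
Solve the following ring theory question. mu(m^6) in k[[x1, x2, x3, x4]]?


C(n+d-1,d)=C(9,6)=84


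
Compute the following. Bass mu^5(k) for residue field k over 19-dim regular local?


C(n,i)=C(19,5)=11628


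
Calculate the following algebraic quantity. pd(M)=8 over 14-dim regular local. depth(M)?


pd+depth=depth(R)=14
depth=14-8=6


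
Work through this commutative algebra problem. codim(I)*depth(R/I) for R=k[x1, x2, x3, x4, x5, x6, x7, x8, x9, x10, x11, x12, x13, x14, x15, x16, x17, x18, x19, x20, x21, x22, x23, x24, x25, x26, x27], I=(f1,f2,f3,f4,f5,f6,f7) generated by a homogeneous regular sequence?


codim=7, depth=dim(R/I)=27-7=20
Product=7*20=140


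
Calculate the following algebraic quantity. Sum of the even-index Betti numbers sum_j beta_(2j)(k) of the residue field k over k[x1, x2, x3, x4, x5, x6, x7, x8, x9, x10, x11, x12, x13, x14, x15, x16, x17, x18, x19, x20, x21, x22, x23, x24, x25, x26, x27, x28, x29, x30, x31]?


Koszul resolution: beta_i(k)=C(n,i), n=31
sum_even C(31,i) = 2^(n-1) = 2^30 = 1073741824


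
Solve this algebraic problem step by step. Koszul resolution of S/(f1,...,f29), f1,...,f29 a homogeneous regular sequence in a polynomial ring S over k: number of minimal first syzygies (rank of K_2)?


Regular sequence => Koszul complex is the minimal free resolution.
Syz_1 minimally generated by Koszul relations f_i*e_j - f_j*e_i (i<j): mu(Syz_1) = beta_2 = C(m,2) = m(m-1)/2
m=29
29*28/2 = 406


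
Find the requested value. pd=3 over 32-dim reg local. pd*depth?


pd+depth=32
depth=32-3=29
pd*depth=3*29=87


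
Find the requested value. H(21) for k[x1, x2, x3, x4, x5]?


C(d+n-1,n-1)=C(25,4)=12650


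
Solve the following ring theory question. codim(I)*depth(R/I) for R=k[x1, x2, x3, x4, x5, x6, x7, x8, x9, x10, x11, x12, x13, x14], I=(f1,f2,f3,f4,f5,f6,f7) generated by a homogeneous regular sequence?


codim=7, depth=dim(R/I)=14-7=7
Product=7*7=49


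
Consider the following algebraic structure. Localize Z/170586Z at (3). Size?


3-primary part: 170586=3^8*26
Size=3^8=6561


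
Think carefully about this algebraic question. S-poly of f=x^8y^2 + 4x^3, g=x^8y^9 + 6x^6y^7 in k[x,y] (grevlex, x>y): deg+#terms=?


LT(f)=x^8y^2, LT(g)=x^8y^9
lcm(LM)=x^8y^9
S(f,g) (scaled by 1 to clear denominators) = y^7*f - 1*g = -6x^6y^7 + 4x^3y^7
2 terms, deg 13.
13+2=15


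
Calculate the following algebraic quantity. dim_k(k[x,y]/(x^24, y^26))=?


Basis: x^i*y^j, i<24, j<26
24*26=624


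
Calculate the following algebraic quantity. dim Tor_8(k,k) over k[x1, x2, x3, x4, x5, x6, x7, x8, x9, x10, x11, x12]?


Koszul: C(n,i)=C(12,8)=495


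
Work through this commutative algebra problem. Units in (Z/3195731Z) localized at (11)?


Local ring = Z/1331Z.
phi(1331) = 11^2*(11-1) = 1210


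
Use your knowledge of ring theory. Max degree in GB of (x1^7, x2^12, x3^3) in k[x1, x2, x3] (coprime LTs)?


Pure powers, coprime LTs => already GB.
Degrees: 7, 12, 3
Max=12


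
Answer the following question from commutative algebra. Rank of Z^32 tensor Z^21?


rank(M(x)N) = rank(M)*rank(N)
32*21 = 672


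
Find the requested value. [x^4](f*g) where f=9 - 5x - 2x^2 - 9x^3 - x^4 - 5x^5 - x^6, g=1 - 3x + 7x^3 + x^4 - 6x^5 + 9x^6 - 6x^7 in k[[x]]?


[x^4] = sum a_i*b_j, i+j=4
  9*1=9
  -5*7=-35
  -9*-3=27
  -1*1=-1
Sum=0


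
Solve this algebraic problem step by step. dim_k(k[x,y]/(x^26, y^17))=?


Basis: x^i*y^j, i<26, j<17
26*17=442


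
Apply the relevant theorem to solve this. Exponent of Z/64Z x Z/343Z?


Exponent = lcm of the cyclic orders; pairwise coprime => product.
2^6*7^3=64*343=21952


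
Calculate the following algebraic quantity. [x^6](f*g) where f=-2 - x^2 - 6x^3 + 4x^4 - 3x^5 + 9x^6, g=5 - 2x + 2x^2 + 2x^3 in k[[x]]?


[x^6] = sum a_i*b_j, i+j=6
  -6*2=-12
  4*2=8
  -3*-2=6
  9*5=45
Sum=47


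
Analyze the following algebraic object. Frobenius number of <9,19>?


gcd(9,19)=1 => F=ab-a-b=9*19-9-19=171-28=143


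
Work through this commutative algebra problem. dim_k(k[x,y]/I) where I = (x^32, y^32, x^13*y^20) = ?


k[x,y]/I, I = (x^32, y^32, x^13*y^20)
Rect: 32x32=1024. Corner: (32-13)x(32-20)=228.
dim = 1024-228 = 796


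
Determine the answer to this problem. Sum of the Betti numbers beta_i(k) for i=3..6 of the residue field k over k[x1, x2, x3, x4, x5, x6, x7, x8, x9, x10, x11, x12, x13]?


Koszul resolution: beta_i(k)=C(n,i), n=13
C(13,3)=286, C(13,4)=715, C(13,5)=1287, C(13,6)=1716
Sum=4004


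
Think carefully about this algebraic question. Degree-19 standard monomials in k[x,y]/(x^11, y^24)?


k[x,y], I = (x^11, y^24), d = 19
Need i < 11 and d-i < 24.
Range: 0 <= i <= 10.
H(19) = 11


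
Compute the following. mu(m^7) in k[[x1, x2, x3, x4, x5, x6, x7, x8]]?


C(n+d-1,d)=C(14,7)=3432


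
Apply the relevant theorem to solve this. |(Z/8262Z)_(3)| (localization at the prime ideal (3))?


3-primary part: 8262=3^5*34
Size=3^5=243


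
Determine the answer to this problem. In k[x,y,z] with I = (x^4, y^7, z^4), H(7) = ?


Need i<4, j<7, k<4 with i+j+k=7.
For each i, j ranges over max(0,7-i-3)..min(6,7-i):
  i=0: j in [4,6] -> 3
  i=1: j in [3,6] -> 4
  i=2: j in [2,5] -> 4
  i=3: j in [1,4] -> 4
H(7) = 3+4+4+4 = 15


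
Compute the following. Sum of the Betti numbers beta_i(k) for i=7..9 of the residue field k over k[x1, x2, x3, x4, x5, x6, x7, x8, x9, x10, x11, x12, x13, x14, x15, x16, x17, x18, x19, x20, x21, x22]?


Koszul resolution: beta_i(k)=C(n,i), n=22
C(22,7)=170544, C(22,8)=319770, C(22,9)=497420
Sum=987734


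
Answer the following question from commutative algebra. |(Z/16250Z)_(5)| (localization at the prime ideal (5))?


5-primary part: 16250=5^4*26
Size=5^4=625


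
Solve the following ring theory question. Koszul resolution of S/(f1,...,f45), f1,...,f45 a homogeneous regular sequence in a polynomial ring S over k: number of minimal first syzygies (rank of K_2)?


Regular sequence => Koszul complex is the minimal free resolution.
Syz_1 minimally generated by Koszul relations f_i*e_j - f_j*e_i (i<j): mu(Syz_1) = beta_2 = C(m,2) = m(m-1)/2
m=45
45*44/2 = 990


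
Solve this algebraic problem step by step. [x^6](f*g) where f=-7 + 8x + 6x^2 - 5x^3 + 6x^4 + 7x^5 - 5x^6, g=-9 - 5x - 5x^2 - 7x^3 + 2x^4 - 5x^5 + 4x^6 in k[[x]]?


[x^6] = sum a_i*b_j, i+j=6
  -7*4=-28
  8*-5=-40
  6*2=12
  -5*-7=35
  6*-5=-30
  7*-5=-35
  -5*-9=45
Sum=-41


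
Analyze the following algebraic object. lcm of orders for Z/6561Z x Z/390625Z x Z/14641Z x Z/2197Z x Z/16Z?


Exponent = lcm of the cyclic orders; pairwise coprime => product.
3^8*5^8*11^4*13^3*2^4=6561*390625*14641*2197*16=1319018396231250000


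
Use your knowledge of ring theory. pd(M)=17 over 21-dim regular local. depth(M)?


pd+depth=depth(R)=21
depth=21-17=4


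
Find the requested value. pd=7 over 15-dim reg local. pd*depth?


pd+depth=15
depth=15-7=8
pd*depth=7*8=56


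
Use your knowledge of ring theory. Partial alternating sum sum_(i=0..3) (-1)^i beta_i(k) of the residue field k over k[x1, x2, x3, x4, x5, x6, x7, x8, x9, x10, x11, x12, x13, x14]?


Koszul resolution: beta_i(k)=C(n,i), n=14
sum_(i=0..p) (-1)^i C(n,i) = (-1)^p C(n-1,p)
(-1)^3*C(13,3) = (-1)^3*286 = -286


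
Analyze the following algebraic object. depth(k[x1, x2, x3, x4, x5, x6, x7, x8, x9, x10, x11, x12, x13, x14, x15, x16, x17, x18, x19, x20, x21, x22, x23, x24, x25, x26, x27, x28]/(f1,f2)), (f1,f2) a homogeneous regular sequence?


depth(R)=28
depth(R/I)=28-2=26


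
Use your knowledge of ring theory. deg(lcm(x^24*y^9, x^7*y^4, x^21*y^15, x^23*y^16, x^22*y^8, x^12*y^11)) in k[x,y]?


lcm = componentwise max:
x: max(24,7,21,23,22,12)=24
y: max(9,4,15,16,8,11)=16
Total=24+16=40


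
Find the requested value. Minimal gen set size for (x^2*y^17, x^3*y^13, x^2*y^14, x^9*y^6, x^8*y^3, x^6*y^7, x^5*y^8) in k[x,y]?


Remove redundant (divisible by others).
x^2*y^17 redundant.
x^9*y^6 redundant.
Min: x^8*y^3, x^6*y^7, x^5*y^8, x^3*y^13, x^2*y^14
Count=5


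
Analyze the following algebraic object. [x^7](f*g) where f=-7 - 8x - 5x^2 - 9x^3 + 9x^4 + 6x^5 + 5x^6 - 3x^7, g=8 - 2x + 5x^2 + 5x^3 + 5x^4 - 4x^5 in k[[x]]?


[x^7] = sum a_i*b_j, i+j=7
  -5*-4=20
  -9*5=-45
  9*5=45
  6*5=30
  5*-2=-10
  -3*8=-24
Sum=16


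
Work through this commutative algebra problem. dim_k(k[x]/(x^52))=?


Basis: 1,x,...,x^51
dim=52


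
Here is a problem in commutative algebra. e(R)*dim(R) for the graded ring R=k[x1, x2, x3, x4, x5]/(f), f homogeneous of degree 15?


e(R)=deg(f)=15, dim(R)=5-1=4
e*dim=15*4=60


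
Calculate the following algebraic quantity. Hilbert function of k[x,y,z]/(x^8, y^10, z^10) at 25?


Need i<8, j<10, k<10 with i+j+k=25.
For each i, j ranges over max(0,25-i-9)..min(9,25-i):
  i=0: j in [16,9] -> 0
  i=1: j in [15,9] -> 0
  i=2: j in [14,9] -> 0
  i=3: j in [13,9] -> 0
  i=4: j in [12,9] -> 0
  i=5: j in [11,9] -> 0
  i=6: j in [10,9] -> 0
  i=7: j in [9,9] -> 1
H(25) = 0+0+0+0+0+0+0+1 = 1


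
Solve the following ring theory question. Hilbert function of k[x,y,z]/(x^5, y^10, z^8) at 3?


Need i<5, j<10, k<8 with i+j+k=3.
For each i, j ranges over max(0,3-i-7)..min(9,3-i):
  i=0: j in [0,3] -> 4
  i=1: j in [0,2] -> 3
  i=2: j in [0,1] -> 2
  i=3: j in [0,0] -> 1
H(3) = 4+3+2+1 = 10


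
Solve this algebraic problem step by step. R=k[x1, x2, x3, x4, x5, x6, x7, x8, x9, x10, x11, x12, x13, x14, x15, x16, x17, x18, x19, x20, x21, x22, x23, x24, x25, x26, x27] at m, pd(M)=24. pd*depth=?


pd+depth=27
depth=27-24=3
pd*depth=24*3=72


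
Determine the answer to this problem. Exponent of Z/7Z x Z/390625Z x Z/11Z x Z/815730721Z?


Exponent = lcm of the cyclic orders; pairwise coprime => product.
7^1*5^8*11^1*13^8=7*390625*11*815730721=24535650592578125


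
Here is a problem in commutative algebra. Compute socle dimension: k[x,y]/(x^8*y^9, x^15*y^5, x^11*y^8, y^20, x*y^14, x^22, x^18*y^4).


Socle = ann(m) = span of standard monomials u with x*u, y*u in I (staircase corners).
Minimal generators: x^22, x^18*y^4, x^15*y^5, x^11*y^8, x^8*y^9, x*y^14, y^20
Corners: y^19, x^7y^13, x^10y^8, x^14y^7, x^17y^4, x^21y^3
Socle dim=6


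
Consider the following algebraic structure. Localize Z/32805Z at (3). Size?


3-primary part: 32805=3^8*5
Size=3^8=6561


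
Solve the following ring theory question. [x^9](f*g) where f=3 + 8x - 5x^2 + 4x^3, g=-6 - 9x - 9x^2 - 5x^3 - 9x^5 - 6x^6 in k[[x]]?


[x^9] = sum a_i*b_j, i+j=9
  4*-6=-24
Sum=-24


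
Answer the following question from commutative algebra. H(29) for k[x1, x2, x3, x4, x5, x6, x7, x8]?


C(d+n-1,n-1)=C(36,7)=8347680


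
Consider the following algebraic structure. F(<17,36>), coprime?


gcd(17,36)=1 => F=ab-a-b=17*36-17-36=612-53=559


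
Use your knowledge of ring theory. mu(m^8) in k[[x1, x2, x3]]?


C(n+d-1,d)=C(10,8)=45


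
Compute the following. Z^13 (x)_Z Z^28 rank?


rank(M(x)N) = rank(M)*rank(N)
13*28 = 364


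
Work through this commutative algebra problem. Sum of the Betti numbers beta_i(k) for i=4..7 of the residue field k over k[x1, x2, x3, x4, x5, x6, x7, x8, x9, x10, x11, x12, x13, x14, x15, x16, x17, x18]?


Koszul resolution: beta_i(k)=C(n,i), n=18
C(18,4)=3060, C(18,5)=8568, C(18,6)=18564, C(18,7)=31824
Sum=62016


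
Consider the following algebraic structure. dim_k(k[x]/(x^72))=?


Basis: 1,x,...,x^71
dim=72


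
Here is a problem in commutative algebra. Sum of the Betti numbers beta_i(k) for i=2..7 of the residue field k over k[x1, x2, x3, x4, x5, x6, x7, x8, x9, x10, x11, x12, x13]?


Koszul resolution: beta_i(k)=C(n,i), n=13
C(13,2)=78, C(13,3)=286, C(13,4)=715, C(13,5)=1287, C(13,6)=1716, C(13,7)=1716
Sum=5798


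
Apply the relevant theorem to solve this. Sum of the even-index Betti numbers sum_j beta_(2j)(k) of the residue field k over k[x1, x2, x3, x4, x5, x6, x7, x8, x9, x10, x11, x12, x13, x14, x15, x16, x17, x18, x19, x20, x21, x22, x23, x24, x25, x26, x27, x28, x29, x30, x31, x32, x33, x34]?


Koszul resolution: beta_i(k)=C(n,i), n=34
sum_even C(34,i) = 2^(n-1) = 2^33 = 8589934592


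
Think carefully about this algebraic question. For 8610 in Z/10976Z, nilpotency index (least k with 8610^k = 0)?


8610^k mod 10976:
k=1: 8610
k=2: 196
k=3: 8232
k=4: 5488
k=5: 0
First zero at k = 5


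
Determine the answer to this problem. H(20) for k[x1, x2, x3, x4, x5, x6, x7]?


C(d+n-1,n-1)=C(26,6)=230230


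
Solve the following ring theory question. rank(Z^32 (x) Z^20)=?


rank(M(x)N) = rank(M)*rank(N)
32*20 = 640


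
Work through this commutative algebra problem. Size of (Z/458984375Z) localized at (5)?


5-primary part: 458984375=5^10*47
Size=5^10=9765625


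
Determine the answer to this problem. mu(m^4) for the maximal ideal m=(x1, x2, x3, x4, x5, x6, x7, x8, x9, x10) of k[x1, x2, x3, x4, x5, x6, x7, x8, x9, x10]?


Graded Nakayama: mu(m^d) = dim_k (m^d/m^(d+1)) = #degree-4 monomials in 10 vars
C(n+d-1,d)=C(13,4)=715


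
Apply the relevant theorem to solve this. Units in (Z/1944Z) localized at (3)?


Local ring = Z/243Z.
phi(243) = 3^4*(3-1) = 162


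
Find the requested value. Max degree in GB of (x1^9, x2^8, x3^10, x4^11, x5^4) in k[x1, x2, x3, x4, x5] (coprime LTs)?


Pure powers, coprime LTs => already GB.
Degrees: 9, 8, 10, 11, 4
Max=11


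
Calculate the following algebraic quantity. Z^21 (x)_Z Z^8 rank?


rank(M(x)N) = rank(M)*rank(N)
21*8 = 168


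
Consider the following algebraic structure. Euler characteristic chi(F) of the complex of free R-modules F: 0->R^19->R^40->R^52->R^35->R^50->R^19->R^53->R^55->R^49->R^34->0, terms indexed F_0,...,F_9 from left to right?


chi = sum (-1)^i * rank:
(-1)^0*19=19
(-1)^1*40=-40
(-1)^2*52=52
(-1)^3*35=-35
(-1)^4*50=50
(-1)^5*19=-19
(-1)^6*53=53
(-1)^7*55=-55
(-1)^8*49=49
(-1)^9*34=-34
chi=40


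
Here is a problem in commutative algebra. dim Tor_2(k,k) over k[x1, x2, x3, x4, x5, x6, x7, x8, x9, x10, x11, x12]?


Koszul: C(n,i)=C(12,2)=66


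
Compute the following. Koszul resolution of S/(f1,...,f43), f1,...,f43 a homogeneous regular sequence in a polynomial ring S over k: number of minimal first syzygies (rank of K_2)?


Regular sequence => Koszul complex is the minimal free resolution.
Syz_1 minimally generated by Koszul relations f_i*e_j - f_j*e_i (i<j): mu(Syz_1) = beta_2 = C(m,2) = m(m-1)/2
m=43
43*42/2 = 903


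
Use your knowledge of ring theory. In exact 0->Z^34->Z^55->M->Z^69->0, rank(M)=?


Alt sum=0:
(-1)^0*34 + (-1)^1*55 + (-1)^2*? + (-1)^3*69=0
rank(M)=90


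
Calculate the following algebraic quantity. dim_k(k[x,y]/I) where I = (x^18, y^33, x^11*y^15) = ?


k[x,y]/I, I = (x^18, y^33, x^11*y^15)
Rect: 18x33=594. Corner: (18-11)x(33-15)=126.
dim = 594-126 = 468


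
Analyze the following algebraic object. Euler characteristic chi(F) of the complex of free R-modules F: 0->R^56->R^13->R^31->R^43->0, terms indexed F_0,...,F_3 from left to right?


chi = sum (-1)^i * rank:
(-1)^0*56=56
(-1)^1*13=-13
(-1)^2*31=31
(-1)^3*43=-43
chi=31


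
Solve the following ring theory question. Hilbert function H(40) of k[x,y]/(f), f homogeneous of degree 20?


H(t)=d for t>=d-1.
d=20, t=40
H(40)=20


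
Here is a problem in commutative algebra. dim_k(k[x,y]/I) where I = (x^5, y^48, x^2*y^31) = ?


k[x,y]/I, I = (x^5, y^48, x^2*y^31)
Rect: 5x48=240. Corner: (5-2)x(48-31)=51.
dim = 240-51 = 189


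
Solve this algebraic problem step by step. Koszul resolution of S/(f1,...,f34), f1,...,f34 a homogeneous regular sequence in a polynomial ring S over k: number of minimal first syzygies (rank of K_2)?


Regular sequence => Koszul complex is the minimal free resolution.
Syz_1 minimally generated by Koszul relations f_i*e_j - f_j*e_i (i<j): mu(Syz_1) = beta_2 = C(m,2) = m(m-1)/2
m=34
34*33/2 = 561


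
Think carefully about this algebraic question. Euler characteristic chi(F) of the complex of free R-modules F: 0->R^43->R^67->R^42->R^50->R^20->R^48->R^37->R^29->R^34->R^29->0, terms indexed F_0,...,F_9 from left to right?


chi = sum (-1)^i * rank:
(-1)^0*43=43
(-1)^1*67=-67
(-1)^2*42=42
(-1)^3*50=-50
(-1)^4*20=20
(-1)^5*48=-48
(-1)^6*37=37
(-1)^7*29=-29
(-1)^8*34=34
(-1)^9*29=-29
chi=-47


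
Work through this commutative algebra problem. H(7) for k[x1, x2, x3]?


C(d+n-1,n-1)=C(9,2)=36


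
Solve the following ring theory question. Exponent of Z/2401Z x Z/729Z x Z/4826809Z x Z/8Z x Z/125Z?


Exponent = lcm of the cyclic orders; pairwise coprime => product.
7^4*3^6*13^6*2^3*5^3=2401*729*4826809*8*125=8448503770161000


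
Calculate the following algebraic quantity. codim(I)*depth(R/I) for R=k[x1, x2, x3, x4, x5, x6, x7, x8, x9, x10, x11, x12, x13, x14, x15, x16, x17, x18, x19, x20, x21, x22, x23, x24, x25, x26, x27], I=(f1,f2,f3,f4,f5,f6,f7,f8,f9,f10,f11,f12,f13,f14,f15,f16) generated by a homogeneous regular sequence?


codim=16, depth=dim(R/I)=27-16=11
Product=16*11=176


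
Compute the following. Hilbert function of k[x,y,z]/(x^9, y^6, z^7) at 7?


Need i<9, j<6, k<7 with i+j+k=7.
For each i, j ranges over max(0,7-i-6)..min(5,7-i):
  i=0: j in [1,5] -> 5
  i=1: j in [0,5] -> 6
  i=2: j in [0,5] -> 6
  i=3: j in [0,4] -> 5
  i=4: j in [0,3] -> 4
  i=5: j in [0,2] -> 3
  i=6: j in [0,1] -> 2
  i=7: j in [0,0] -> 1
H(7) = 5+6+6+5+4+3+2+1 = 32


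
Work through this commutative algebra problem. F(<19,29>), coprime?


gcd(19,29)=1 => F=ab-a-b=19*29-19-29=551-48=503


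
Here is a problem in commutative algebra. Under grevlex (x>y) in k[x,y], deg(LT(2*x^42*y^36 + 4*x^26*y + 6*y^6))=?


LT: 2*x^42*y^36
deg_x=42, deg_y=36
Total=42+36=78


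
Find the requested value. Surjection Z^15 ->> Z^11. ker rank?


rank(ker) = 15-11 = 4


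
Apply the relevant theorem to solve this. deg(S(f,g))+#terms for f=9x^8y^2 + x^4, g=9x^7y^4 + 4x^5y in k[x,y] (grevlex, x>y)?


LT(f)=9x^8y^2, LT(g)=9x^7y^4
lcm(LM)=x^8y^4
S(f,g) (scaled by 81 to clear denominators) = 9y^2*f - 9x*g = -36x^6y + 9x^4y^2
2 terms, deg 7.
7+2=9


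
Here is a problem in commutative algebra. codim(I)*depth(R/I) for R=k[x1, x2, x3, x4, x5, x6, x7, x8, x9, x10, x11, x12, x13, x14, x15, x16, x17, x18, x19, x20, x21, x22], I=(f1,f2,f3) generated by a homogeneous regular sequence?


codim=3, depth=dim(R/I)=22-3=19
Product=3*19=57


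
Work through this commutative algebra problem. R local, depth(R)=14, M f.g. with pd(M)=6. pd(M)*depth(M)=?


pd+depth=14
depth=14-6=8
pd*depth=6*8=48


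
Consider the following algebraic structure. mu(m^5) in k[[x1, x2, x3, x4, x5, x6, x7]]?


C(n+d-1,d)=C(11,5)=462


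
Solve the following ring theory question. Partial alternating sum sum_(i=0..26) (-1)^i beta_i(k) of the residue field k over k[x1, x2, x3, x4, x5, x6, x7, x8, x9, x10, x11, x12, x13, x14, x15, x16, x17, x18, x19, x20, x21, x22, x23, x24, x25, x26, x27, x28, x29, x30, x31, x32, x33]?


Koszul resolution: beta_i(k)=C(n,i), n=33
sum_(i=0..p) (-1)^i C(n,i) = (-1)^p C(n-1,p)
(-1)^26*C(32,26) = (-1)^26*906192 = 906192


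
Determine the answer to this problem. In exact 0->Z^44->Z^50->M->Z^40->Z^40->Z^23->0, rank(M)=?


Alt sum=0:
(-1)^0*44 + (-1)^1*50 + (-1)^2*? + (-1)^3*40 + (-1)^4*40 + (-1)^5*23=0
rank(M)=29


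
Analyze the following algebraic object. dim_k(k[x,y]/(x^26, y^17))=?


Basis: x^i*y^j, i<26, j<17
26*17=442


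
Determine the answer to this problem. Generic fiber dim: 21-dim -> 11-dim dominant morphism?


dim(fiber)=dim(X)-dim(Y)=21-11=10


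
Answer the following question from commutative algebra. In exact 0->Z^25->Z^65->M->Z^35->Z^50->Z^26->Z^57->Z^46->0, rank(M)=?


Alt sum=0:
(-1)^0*25 + (-1)^1*65 + (-1)^2*? + (-1)^3*35 + (-1)^4*50 + (-1)^5*26 + (-1)^6*57 + (-1)^7*46=0
rank(M)=40


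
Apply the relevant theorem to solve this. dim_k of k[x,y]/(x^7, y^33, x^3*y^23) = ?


k[x,y]/I, I = (x^7, y^33, x^3*y^23)
Rect: 7x33=231. Corner: (7-3)x(33-23)=40.
dim = 231-40 = 191


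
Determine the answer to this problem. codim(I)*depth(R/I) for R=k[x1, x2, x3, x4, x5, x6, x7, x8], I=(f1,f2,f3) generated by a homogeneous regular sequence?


codim=3, depth=dim(R/I)=8-3=5
Product=3*5=15


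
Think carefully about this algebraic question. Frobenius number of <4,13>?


gcd(4,13)=1 => F=ab-a-b=4*13-4-13=52-17=35


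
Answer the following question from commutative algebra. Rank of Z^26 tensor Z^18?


rank(M(x)N) = rank(M)*rank(N)
26*18 = 468


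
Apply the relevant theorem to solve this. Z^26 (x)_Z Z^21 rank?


rank(M(x)N) = rank(M)*rank(N)
26*21 = 546


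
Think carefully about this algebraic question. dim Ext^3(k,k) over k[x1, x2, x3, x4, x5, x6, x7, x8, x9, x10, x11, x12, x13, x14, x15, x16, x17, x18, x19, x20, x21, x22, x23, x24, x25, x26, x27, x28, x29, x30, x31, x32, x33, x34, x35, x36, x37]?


C(n,i)=C(37,3)=7770


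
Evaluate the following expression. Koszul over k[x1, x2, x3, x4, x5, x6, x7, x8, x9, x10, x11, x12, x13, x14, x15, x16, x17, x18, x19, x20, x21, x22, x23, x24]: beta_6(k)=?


C(n,i)=C(24,6)=134596


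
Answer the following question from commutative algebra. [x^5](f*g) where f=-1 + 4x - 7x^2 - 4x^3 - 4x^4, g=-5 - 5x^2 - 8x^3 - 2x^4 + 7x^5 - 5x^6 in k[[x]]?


[x^5] = sum a_i*b_j, i+j=5
  -1*7=-7
  4*-2=-8
  -7*-8=56
  -4*-5=20
Sum=61


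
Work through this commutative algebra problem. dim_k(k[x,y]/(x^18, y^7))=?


Basis: x^i*y^j, i<18, j<7
18*7=126


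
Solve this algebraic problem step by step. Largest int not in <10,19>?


gcd(10,19)=1 => F=ab-a-b=10*19-10-19=190-29=161


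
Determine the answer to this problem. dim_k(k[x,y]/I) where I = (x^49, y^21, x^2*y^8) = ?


k[x,y]/I, I = (x^49, y^21, x^2*y^8)
Rect: 49x21=1029. Corner: (49-2)x(21-8)=611.
dim = 1029-611 = 418


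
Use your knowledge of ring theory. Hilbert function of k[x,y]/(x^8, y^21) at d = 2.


k[x,y], I = (x^8, y^21), d = 2
Need i < 8 and d-i < 21.
Range: 0 <= i <= 2.
H(2) = 3


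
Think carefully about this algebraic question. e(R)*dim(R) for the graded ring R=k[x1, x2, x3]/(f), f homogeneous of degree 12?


e(R)=deg(f)=12, dim(R)=3-1=2
e*dim=12*2=24


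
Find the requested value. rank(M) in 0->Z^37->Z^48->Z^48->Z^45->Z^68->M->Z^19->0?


Alt sum=0:
(-1)^0*37 + (-1)^1*48 + (-1)^2*48 + (-1)^3*45 + (-1)^4*68 + (-1)^5*? + (-1)^6*19=0
rank(M)=79


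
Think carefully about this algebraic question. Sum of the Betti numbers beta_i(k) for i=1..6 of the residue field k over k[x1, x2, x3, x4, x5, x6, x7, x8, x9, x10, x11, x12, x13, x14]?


Koszul resolution: beta_i(k)=C(n,i), n=14
C(14,1)=14, C(14,2)=91, C(14,3)=364, C(14,4)=1001, C(14,5)=2002, C(14,6)=3003
Sum=6475


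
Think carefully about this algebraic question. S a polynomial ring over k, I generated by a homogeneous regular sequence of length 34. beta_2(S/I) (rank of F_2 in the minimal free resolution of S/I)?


Regular sequence => Koszul complex is the minimal free resolution.
Syz_1 minimally generated by Koszul relations f_i*e_j - f_j*e_i (i<j): mu(Syz_1) = beta_2 = C(m,2) = m(m-1)/2
m=34
34*33/2 = 561


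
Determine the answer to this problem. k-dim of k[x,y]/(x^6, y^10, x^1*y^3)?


k[x,y]/I, I = (x^6, y^10, x^1*y^3)
Rect: 6x10=60. Corner: (6-1)x(10-3)=35.
dim = 60-35 = 25


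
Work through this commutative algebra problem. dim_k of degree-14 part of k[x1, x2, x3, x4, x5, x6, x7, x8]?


C(d+n-1,n-1)=C(21,7)=116280


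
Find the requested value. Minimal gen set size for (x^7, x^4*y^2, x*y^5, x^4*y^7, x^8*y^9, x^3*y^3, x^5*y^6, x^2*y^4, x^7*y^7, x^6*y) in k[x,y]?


Remove redundant (divisible by others).
x^5*y^6 redundant.
x^4*y^7 redundant.
x^7*y^7 redundant.
x^8*y^9 redundant.
Min: x^7, x^6*y, x^4*y^2, x^3*y^3, x^2*y^4, x*y^5
Count=6


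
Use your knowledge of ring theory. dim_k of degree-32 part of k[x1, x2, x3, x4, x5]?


C(d+n-1,n-1)=C(36,4)=58905


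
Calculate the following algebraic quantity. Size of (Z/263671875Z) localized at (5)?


5-primary part: 263671875=5^10*27
Size=5^10=9765625


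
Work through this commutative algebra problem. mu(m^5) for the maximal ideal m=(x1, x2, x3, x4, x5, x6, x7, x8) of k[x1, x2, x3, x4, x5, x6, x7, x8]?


Graded Nakayama: mu(m^d) = dim_k (m^d/m^(d+1)) = #degree-5 monomials in 8 vars
C(n+d-1,d)=C(12,5)=792


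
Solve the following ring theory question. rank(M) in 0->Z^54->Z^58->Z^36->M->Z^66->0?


Alt sum=0:
(-1)^0*54 + (-1)^1*58 + (-1)^2*36 + (-1)^3*? + (-1)^4*66=0
rank(M)=98


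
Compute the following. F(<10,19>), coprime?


gcd(10,19)=1 => F=ab-a-b=10*19-10-19=190-29=161


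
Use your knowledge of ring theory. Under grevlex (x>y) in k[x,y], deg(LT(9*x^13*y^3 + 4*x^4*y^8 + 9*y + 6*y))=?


LT: 9*x^13*y^3
deg_x=13, deg_y=3
Total=13+3=16


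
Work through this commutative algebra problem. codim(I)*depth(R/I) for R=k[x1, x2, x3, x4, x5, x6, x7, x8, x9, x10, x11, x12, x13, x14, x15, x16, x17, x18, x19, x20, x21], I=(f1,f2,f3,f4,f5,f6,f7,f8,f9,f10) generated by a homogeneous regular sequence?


codim=10, depth=dim(R/I)=21-10=11
Product=10*11=110
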